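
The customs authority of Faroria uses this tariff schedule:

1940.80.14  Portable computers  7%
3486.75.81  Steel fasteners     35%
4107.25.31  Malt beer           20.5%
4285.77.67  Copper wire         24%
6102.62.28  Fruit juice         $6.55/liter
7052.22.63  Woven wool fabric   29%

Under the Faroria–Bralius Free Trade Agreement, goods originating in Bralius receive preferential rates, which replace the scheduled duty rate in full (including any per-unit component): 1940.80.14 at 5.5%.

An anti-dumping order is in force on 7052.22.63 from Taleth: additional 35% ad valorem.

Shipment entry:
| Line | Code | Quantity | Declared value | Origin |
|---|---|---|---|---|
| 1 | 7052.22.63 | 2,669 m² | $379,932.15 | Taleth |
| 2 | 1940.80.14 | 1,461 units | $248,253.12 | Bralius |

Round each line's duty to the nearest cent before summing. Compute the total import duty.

$256,810.50

Line 1 (7052.22.63, Taleth, 2,669 m², $379,932.15):
Base rate for 7052.22.63 is 29%.
Additional duty on 7052.22.63 from Taleth: +35%. Applied ad valorem rate: 29% + 35% = 64%.
Duty = $379,932.15 × 64% = $243,156.58.
Line 2 (1940.80.14, Bralius, 1,461 units, $248,253.12):
Base rate for 1940.80.14 is 7%.
Origin Bralius qualifies under the Faroria–Bralius agreement and 1940.80.14 is covered: preferential rate 5.5% applies instead.
Duty = $248,253.12 × 5.5% = $13,653.92.
Total = $243,156.58 + $13,653.92 = $256,810.50.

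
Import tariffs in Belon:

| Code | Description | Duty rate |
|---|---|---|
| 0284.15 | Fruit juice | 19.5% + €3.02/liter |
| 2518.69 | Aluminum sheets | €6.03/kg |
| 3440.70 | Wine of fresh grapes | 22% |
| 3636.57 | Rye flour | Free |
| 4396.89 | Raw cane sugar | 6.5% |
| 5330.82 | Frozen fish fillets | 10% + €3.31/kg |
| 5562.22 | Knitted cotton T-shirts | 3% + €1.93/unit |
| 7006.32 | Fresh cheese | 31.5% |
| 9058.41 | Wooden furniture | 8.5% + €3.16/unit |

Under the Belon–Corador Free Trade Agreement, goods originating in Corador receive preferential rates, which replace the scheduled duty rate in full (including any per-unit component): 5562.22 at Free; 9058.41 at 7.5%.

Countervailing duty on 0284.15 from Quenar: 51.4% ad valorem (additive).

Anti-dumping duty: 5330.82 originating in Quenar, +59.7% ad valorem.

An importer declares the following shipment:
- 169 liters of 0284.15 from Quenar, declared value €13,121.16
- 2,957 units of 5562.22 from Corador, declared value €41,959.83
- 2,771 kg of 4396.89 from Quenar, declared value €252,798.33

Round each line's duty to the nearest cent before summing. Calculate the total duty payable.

Line 1 (0284.15, Quenar, 169 liters, €13,121.16):
Base rate for 0284.15 is 19.5% + €3.02/liter.
Additional duty on 0284.15 from Quenar: +51.4%. Applied ad valorem rate: 19.5% + 51.4% = 70.9%.
Duty = €13,121.16 × 70.9% + 169 × €3.02 = €9,813.28.
Line 2 (5562.22, Corador, 2,957 units, €41,959.83):
Base rate for 5562.22 is 3% + €1.93/unit.
Origin Corador qualifies under the Belon–Corador agreement and 5562.22 is covered: preferential rate Free applies instead.
Duty = €41,959.83 × 0% = €0.00.
Line 3 (4396.89, Quenar, 2,771 kg, €252,798.33):
Base rate for 4396.89 is 6.5%.
Duty = €252,798.33 × 6.5% = €16,431.89.
Total = €9,813.28 + €0.00 + €16,431.89 = €26,245.17.

€26,245.17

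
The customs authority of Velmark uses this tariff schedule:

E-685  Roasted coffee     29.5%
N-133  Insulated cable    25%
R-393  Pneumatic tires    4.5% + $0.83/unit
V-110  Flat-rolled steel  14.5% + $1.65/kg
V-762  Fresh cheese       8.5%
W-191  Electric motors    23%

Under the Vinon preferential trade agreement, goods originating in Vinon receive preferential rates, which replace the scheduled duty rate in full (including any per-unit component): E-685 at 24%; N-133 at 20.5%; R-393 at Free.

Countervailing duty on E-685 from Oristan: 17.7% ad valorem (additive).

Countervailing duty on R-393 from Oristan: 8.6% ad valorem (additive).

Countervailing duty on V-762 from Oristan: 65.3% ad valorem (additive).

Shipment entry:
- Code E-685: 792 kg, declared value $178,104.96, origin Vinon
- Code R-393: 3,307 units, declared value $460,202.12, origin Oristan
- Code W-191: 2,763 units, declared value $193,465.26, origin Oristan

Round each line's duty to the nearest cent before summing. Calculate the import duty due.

$150,273.49

Line 1 (E-685, Vinon, 792 kg, $178,104.96):
Base rate for E-685 is 29.5%.
Origin Vinon qualifies under the Velmark–Vinon agreement and E-685 is covered: preferential rate 24% applies instead.
The additional-duty order on E-685 targets Oristan, not Vinon; it does not apply.
Duty = $178,104.96 × 24% = $42,745.19.
Line 2 (R-393, Oristan, 3,307 units, $460,202.12):
Base rate for R-393 is 4.5% + $0.83/unit.
R-393 has an FTA preferential rate, but origin Oristan is not Vinon; base rate stands.
Additional duty on R-393 from Oristan: +8.6%. Applied ad valorem rate: 4.5% + 8.6% = 13.1%.
Duty = $460,202.12 × 13.1% + 3,307 × $0.83 = $63,031.29.
Line 3 (W-191, Oristan, 2,763 units, $193,465.26):
Base rate for W-191 is 23%.
Duty = $193,465.26 × 23% = $44,497.01.
Total = $42,745.19 + $63,031.29 + $44,497.01 = $150,273.49.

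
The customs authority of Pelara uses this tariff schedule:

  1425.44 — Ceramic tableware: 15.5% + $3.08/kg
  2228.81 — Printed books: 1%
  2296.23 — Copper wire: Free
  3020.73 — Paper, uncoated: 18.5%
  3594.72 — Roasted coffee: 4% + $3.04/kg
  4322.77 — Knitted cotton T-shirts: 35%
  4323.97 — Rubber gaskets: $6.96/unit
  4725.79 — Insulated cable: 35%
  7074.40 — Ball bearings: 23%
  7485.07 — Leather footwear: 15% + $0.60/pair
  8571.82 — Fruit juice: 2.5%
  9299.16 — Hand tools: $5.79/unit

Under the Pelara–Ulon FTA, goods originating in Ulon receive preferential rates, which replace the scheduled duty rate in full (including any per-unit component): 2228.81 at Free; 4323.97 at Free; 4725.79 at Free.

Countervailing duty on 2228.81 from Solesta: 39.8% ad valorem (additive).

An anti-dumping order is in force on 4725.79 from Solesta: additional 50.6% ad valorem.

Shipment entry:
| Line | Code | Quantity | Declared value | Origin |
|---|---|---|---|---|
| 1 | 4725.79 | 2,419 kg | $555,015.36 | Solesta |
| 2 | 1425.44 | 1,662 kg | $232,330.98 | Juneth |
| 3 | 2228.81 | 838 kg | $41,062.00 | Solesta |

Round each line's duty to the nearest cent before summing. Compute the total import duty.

$532,976.71

Line 1 (4725.79, Solesta, 2,419 kg, $555,015.36):
Base rate for 4725.79 is 35%.
4725.79 has an FTA preferential rate, but origin Solesta is not Ulon; base rate stands.
Additional duty on 4725.79 from Solesta: +50.6%. Applied ad valorem rate: 35% + 50.6% = 85.6%.
Duty = $555,015.36 × 85.6% = $475,093.15.
Line 2 (1425.44, Juneth, 1,662 kg, $232,330.98):
Base rate for 1425.44 is 15.5% + $3.08/kg.
Duty = $232,330.98 × 15.5% + 1,662 × $3.08 = $41,130.26.
Line 3 (2228.81, Solesta, 838 kg, $41,062.00):
Base rate for 2228.81 is 1%.
2228.81 has an FTA preferential rate, but origin Solesta is not Ulon; base rate stands.
Additional duty on 2228.81 from Solesta: +39.8%. Applied ad valorem rate: 1% + 39.8% = 40.8%.
Duty = $41,062.00 × 40.8% = $16,753.30.
Total = $475,093.15 + $41,130.26 + $16,753.30 = $532,976.71.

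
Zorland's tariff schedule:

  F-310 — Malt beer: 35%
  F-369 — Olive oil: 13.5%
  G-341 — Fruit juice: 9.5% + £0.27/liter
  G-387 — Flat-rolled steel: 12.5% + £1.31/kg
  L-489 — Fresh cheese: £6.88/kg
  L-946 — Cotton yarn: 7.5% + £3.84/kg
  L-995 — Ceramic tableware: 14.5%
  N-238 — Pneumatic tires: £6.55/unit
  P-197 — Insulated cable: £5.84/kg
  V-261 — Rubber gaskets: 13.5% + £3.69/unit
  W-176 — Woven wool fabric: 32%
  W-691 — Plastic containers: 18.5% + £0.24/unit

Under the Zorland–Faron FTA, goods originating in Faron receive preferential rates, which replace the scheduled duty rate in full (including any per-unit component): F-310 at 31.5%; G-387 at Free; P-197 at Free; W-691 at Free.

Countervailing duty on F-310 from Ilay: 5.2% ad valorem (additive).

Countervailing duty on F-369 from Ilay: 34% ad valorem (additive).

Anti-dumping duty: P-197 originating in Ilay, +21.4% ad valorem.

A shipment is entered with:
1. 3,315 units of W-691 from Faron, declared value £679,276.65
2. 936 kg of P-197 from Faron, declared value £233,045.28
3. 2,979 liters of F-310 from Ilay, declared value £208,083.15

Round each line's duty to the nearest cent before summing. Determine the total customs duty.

£83,649.43

Line 1 (W-691, Faron, 3,315 units, £679,276.65):
Base rate for W-691 is 18.5% + £0.24/unit.
Origin Faron qualifies under the Zorland–Faron agreement and W-691 is covered: preferential rate Free applies instead.
Duty = £679,276.65 × 0% = £0.00.
Line 2 (P-197, Faron, 936 kg, £233,045.28):
Base rate for P-197 is £5.84/kg.
Origin Faron qualifies under the Zorland–Faron agreement and P-197 is covered: preferential rate Free applies instead.
The additional-duty order on P-197 targets Ilay, not Faron; it does not apply.
Duty = £233,045.28 × 0% = £0.00.
Line 3 (F-310, Ilay, 2,979 liters, £208,083.15):
Base rate for F-310 is 35%.
F-310 has an FTA preferential rate, but origin Ilay is not Faron; base rate stands.
Additional duty on F-310 from Ilay: +5.2%. Applied ad valorem rate: 35% + 5.2% = 40.2%.
Duty = £208,083.15 × 40.2% = £83,649.43.
Total = £0.00 + £0.00 + £83,649.43 = £83,649.43.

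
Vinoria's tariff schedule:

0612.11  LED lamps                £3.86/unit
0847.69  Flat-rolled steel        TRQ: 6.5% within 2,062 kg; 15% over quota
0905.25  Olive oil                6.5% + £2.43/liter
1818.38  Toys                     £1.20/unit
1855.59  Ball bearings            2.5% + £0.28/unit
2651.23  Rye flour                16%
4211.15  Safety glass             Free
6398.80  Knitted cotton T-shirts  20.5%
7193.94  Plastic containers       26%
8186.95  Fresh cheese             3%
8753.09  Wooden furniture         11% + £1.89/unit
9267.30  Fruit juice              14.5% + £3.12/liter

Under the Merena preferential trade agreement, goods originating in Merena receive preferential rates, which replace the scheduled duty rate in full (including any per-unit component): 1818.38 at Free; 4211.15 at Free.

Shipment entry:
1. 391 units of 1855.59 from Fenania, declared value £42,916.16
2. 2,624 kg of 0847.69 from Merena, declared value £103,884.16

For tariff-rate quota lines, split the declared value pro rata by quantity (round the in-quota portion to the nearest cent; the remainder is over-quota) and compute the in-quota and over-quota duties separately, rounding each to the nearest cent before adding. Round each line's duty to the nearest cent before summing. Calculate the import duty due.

£9,826.07

Line 1 (1855.59, Fenania, 391 units, £42,916.16):
Base rate for 1855.59 is 2.5% + £0.28/unit.
Duty = £42,916.16 × 2.5% + 391 × £0.28 = £1,182.38.
Line 2 (0847.69, Merena, 2,624 kg, £103,884.16):
Code 0847.69 is under a tariff-rate quota (threshold 2,062 kg). In-quota: 2,062 kg at 6.5%; over-quota: 562 kg at 15%.
Pro-rata value split: in-quota = £103,884.16 × 2,062/2,624 = £81,634.58; over-quota = £103,884.16 − £81,634.58 = £22,249.58.
In-quota duty = £81,634.58 × 6.5% = £5,306.25. Over-quota duty = £22,249.58 × 15% = £3,337.44.
Line duty = £5,306.25 + £3,337.44 = £8,643.69.
Total = £1,182.38 + £8,643.69 = £9,826.07.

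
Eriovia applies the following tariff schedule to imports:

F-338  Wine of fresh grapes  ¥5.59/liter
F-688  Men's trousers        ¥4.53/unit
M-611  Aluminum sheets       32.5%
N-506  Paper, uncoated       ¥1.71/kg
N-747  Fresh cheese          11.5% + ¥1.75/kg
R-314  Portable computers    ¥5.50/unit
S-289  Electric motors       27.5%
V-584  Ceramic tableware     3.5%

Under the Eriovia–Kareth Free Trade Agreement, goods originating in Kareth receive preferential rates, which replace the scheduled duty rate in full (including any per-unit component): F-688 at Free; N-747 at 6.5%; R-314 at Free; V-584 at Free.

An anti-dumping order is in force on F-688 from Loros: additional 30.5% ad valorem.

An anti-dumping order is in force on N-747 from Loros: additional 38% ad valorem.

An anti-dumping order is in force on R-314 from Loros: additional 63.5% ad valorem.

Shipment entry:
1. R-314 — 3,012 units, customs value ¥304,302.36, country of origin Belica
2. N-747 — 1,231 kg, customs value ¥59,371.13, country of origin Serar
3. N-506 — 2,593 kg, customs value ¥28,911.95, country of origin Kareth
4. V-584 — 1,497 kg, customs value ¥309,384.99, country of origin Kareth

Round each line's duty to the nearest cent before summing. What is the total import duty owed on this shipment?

¥29,981.96

Line 1 (R-314, Belica, 3,012 units, ¥304,302.36):
Base rate for R-314 is ¥5.50/unit.
R-314 has an FTA preferential rate, but origin Belica is not Kareth; base rate stands.
The additional-duty order on R-314 targets Loros, not Belica; it does not apply.
Duty = 3,012 × ¥5.50 = ¥16,566.00.
Line 2 (N-747, Serar, 1,231 kg, ¥59,371.13):
Base rate for N-747 is 11.5% + ¥1.75/kg.
N-747 has an FTA preferential rate, but origin Serar is not Kareth; base rate stands.
The additional-duty order on N-747 targets Loros, not Serar; it does not apply.
Duty = ¥59,371.13 × 11.5% + 1,231 × ¥1.75 = ¥8,981.93.
Line 3 (N-506, Kareth, 2,593 kg, ¥28,911.95):
Base rate for N-506 is ¥1.71/kg.
Origin Kareth is the FTA partner but N-506 is not on the preference list; base rate stands.
Duty = 2,593 × ¥1.71 = ¥4,434.03.
Line 4 (V-584, Kareth, 1,497 kg, ¥309,384.99):
Base rate for V-584 is 3.5%.
Origin Kareth qualifies under the Eriovia–Kareth agreement and V-584 is covered: preferential rate Free applies instead.
Duty = ¥309,384.99 × 0% = ¥0.00.
Total = ¥16,566.00 + ¥8,981.93 + ¥4,434.03 + ¥0.00 = ¥29,981.96.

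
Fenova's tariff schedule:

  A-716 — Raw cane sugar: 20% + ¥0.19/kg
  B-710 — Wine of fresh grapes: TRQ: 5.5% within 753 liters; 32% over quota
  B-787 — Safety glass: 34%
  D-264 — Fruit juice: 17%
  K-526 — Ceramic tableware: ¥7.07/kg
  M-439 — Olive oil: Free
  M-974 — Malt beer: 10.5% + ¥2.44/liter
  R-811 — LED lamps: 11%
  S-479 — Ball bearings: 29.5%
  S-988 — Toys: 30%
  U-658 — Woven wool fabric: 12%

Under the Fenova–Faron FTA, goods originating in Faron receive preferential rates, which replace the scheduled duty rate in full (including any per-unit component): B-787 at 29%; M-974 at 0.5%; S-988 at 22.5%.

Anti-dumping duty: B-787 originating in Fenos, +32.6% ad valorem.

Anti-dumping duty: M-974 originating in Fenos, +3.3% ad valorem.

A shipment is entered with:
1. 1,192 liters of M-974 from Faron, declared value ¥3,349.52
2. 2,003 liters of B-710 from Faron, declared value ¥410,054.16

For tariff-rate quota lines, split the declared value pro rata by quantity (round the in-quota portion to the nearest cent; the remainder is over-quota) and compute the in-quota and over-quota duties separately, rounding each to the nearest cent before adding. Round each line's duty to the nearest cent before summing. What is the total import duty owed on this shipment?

Line 1 (M-974, Faron, 1,192 liters, ¥3,349.52):
Base rate for M-974 is 10.5% + ¥2.44/liter.
Origin Faron qualifies under the Fenova–Faron agreement and M-974 is covered: preferential rate 0.5% applies instead.
The additional-duty order on M-974 targets Fenos, not Faron; it does not apply.
Duty = ¥3,349.52 × 0.5% = ¥16.75.
Line 2 (B-710, Faron, 2,003 liters, ¥410,054.16):
Code B-710 is under a tariff-rate quota (threshold 753 liters). In-quota: 753 liters at 5.5%; over-quota: 1,250 liters at 32%.
Pro-rata value split: in-quota = ¥410,054.16 × 753/2,003 = ¥154,154.16; over-quota = ¥410,054.16 − ¥154,154.16 = ¥255,900.00.
In-quota duty = ¥154,154.16 × 5.5% = ¥8,478.48. Over-quota duty = ¥255,900.00 × 32% = ¥81,888.00.
Line duty = ¥8,478.48 + ¥81,888.00 = ¥90,366.48.
Total = ¥16.75 + ¥90,366.48 = ¥90,383.23.

¥90,383.23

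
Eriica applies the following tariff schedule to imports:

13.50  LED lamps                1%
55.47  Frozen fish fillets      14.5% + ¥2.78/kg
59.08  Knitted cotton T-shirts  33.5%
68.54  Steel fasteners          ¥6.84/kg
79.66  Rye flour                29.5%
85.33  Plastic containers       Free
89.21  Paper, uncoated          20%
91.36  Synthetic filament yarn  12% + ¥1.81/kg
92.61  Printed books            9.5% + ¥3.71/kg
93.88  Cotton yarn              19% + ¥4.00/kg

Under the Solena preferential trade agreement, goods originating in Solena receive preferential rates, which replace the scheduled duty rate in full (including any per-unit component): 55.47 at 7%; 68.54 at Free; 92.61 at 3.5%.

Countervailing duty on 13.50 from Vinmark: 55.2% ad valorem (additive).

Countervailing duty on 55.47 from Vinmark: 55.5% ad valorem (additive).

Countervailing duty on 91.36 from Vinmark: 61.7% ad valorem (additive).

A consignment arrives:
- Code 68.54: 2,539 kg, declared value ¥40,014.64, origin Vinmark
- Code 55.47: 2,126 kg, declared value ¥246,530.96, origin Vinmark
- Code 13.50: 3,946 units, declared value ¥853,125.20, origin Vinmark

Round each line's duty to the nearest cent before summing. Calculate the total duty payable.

¥675,305.07

Line 1 (68.54, Vinmark, 2,539 kg, ¥40,014.64):
Base rate for 68.54 is ¥6.84/kg.
68.54 has an FTA preferential rate, but origin Vinmark is not Solena; base rate stands.
Duty = 2,539 × ¥6.84 = ¥17,366.76.
Line 2 (55.47, Vinmark, 2,126 kg, ¥246,530.96):
Base rate for 55.47 is 14.5% + ¥2.78/kg.
55.47 has an FTA preferential rate, but origin Vinmark is not Solena; base rate stands.
Additional duty on 55.47 from Vinmark: +55.5%. Applied ad valorem rate: 14.5% + 55.5% = 70%.
Duty = ¥246,530.96 × 70% + 2,126 × ¥2.78 = ¥178,481.95.
Line 3 (13.50, Vinmark, 3,946 units, ¥853,125.20):
Base rate for 13.50 is 1%.
Additional duty on 13.50 from Vinmark: +55.2%. Applied ad valorem rate: 1% + 55.2% = 56.2%.
Duty = ¥853,125.20 × 56.2% = ¥479,456.36.
Total = ¥17,366.76 + ¥178,481.95 + ¥479,456.36 = ¥675,305.07.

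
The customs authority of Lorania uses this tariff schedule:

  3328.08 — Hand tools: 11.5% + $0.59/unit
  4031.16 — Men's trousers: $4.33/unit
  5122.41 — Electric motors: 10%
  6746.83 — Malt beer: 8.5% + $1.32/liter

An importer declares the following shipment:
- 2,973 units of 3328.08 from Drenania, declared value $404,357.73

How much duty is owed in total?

Line 1 (3328.08, Drenania, 2,973 units, $404,357.73):
Base rate for 3328.08 is 11.5% + $0.59/unit.
Duty = $404,357.73 × 11.5% + 2,973 × $0.59 = $48,255.21.

$48,255.21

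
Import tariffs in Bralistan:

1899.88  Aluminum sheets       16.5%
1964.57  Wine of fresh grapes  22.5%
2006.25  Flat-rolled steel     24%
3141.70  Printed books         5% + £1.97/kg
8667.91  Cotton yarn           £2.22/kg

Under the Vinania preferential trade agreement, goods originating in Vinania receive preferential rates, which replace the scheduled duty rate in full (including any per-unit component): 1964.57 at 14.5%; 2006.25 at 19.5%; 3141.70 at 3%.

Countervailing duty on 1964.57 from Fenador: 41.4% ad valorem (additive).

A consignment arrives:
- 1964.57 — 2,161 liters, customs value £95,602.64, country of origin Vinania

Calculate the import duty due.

£13,862.38

Line 1 (1964.57, Vinania, 2,161 liters, £95,602.64):
Base rate for 1964.57 is 22.5%.
Origin Vinania qualifies under the Bralistan–Vinania agreement and 1964.57 is covered: preferential rate 14.5% applies instead.
The additional-duty order on 1964.57 targets Fenador, not Vinania; it does not apply.
Duty = £95,602.64 × 14.5% = £13,862.38.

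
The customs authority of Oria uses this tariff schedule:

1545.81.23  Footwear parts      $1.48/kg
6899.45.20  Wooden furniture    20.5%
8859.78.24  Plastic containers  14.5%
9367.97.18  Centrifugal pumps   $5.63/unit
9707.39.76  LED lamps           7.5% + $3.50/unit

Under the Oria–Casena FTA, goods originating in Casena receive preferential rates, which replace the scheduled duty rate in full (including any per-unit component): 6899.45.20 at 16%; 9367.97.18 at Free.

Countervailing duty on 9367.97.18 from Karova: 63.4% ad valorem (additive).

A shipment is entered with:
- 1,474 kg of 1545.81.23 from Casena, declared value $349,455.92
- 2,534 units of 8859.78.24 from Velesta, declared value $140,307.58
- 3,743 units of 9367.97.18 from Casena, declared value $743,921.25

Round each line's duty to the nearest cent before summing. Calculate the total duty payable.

Line 1 (1545.81.23, Casena, 1,474 kg, $349,455.92):
Base rate for 1545.81.23 is $1.48/kg.
Origin Casena is the FTA partner but 1545.81.23 is not on the preference list; base rate stands.
Duty = 1,474 × $1.48 = $2,181.52.
Line 2 (8859.78.24, Velesta, 2,534 units, $140,307.58):
Base rate for 8859.78.24 is 14.5%.
Duty = $140,307.58 × 14.5% = $20,344.60.
Line 3 (9367.97.18, Casena, 3,743 units, $743,921.25):
Base rate for 9367.97.18 is $5.63/unit.
Origin Casena qualifies under the Oria–Casena agreement and 9367.97.18 is covered: preferential rate Free applies instead.
The additional-duty order on 9367.97.18 targets Karova, not Casena; it does not apply.
Duty = $743,921.25 × 0% = $0.00.
Total = $2,181.52 + $20,344.60 + $0.00 = $22,526.12.

$22,526.12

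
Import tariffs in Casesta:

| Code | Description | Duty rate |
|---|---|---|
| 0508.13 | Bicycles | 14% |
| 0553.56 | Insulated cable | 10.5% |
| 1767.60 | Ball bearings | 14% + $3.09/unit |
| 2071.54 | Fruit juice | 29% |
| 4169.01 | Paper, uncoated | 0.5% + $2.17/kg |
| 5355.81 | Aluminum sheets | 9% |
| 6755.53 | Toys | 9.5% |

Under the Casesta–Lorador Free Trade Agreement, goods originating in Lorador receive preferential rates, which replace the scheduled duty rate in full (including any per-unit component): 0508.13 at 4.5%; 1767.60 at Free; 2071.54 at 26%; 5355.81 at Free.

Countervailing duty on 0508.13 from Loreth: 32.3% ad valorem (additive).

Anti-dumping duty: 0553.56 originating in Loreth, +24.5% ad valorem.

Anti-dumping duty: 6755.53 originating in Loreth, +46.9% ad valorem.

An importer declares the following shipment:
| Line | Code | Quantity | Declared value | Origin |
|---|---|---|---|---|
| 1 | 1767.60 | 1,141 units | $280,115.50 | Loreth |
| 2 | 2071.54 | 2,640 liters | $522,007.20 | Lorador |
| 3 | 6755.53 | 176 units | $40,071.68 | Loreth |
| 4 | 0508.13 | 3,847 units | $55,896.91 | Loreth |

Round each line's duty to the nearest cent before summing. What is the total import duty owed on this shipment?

Line 1 (1767.60, Loreth, 1,141 units, $280,115.50):
Base rate for 1767.60 is 14% + $3.09/unit.
1767.60 has an FTA preferential rate, but origin Loreth is not Lorador; base rate stands.
Duty = $280,115.50 × 14% + 1,141 × $3.09 = $42,741.86.
Line 2 (2071.54, Lorador, 2,640 liters, $522,007.20):
Base rate for 2071.54 is 29%.
Origin Lorador qualifies under the Casesta–Lorador agreement and 2071.54 is covered: preferential rate 26% applies instead.
Duty = $522,007.20 × 26% = $135,721.87.
Line 3 (6755.53, Loreth, 176 units, $40,071.68):
Base rate for 6755.53 is 9.5%.
Additional duty on 6755.53 from Loreth: +46.9%. Applied ad valorem rate: 9.5% + 46.9% = 56.4%.
Duty = $40,071.68 × 56.4% = $22,600.43.
Line 4 (0508.13, Loreth, 3,847 units, $55,896.91):
Base rate for 0508.13 is 14%.
0508.13 has an FTA preferential rate, but origin Loreth is not Lorador; base rate stands.
Additional duty on 0508.13 from Loreth: +32.3%. Applied ad valorem rate: 14% + 32.3% = 46.3%.
Duty = $55,896.91 × 46.3% = $25,880.27.
Total = $42,741.86 + $135,721.87 + $22,600.43 + $25,880.27 = $226,944.43.

$226,944.43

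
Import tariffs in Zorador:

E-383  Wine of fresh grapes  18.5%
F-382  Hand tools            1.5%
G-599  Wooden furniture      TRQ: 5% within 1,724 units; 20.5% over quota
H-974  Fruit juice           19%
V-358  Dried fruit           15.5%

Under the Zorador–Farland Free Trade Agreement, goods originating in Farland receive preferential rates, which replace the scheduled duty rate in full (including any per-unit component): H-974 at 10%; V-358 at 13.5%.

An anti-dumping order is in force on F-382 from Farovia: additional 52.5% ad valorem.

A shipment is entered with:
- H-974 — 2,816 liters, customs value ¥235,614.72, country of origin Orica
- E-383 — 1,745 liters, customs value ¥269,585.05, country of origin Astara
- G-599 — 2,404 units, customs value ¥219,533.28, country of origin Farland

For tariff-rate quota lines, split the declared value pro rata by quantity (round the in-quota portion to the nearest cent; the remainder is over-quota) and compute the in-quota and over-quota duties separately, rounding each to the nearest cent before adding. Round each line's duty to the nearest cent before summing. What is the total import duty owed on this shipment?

Line 1 (H-974, Orica, 2,816 liters, ¥235,614.72):
Base rate for H-974 is 19%.
H-974 has an FTA preferential rate, but origin Orica is not Farland; base rate stands.
Duty = ¥235,614.72 × 19% = ¥44,766.80.
Line 2 (E-383, Astara, 1,745 liters, ¥269,585.05):
Base rate for E-383 is 18.5%.
Duty = ¥269,585.05 × 18.5% = ¥49,873.23.
Line 3 (G-599, Farland, 2,404 units, ¥219,533.28):
Code G-599 is under a tariff-rate quota (threshold 1,724 units). In-quota: 1,724 units at 5%; over-quota: 680 units at 20.5%.
Pro-rata value split: in-quota = ¥219,533.28 × 1,724/2,404 = ¥157,435.68; over-quota = ¥219,533.28 − ¥157,435.68 = ¥62,097.60.
In-quota duty = ¥157,435.68 × 5% = ¥7,871.78. Over-quota duty = ¥62,097.60 × 20.5% = ¥12,730.01.
Line duty = ¥7,871.78 + ¥12,730.01 = ¥20,601.79.
Total = ¥44,766.80 + ¥49,873.23 + ¥20,601.79 = ¥115,241.82.

¥115,241.82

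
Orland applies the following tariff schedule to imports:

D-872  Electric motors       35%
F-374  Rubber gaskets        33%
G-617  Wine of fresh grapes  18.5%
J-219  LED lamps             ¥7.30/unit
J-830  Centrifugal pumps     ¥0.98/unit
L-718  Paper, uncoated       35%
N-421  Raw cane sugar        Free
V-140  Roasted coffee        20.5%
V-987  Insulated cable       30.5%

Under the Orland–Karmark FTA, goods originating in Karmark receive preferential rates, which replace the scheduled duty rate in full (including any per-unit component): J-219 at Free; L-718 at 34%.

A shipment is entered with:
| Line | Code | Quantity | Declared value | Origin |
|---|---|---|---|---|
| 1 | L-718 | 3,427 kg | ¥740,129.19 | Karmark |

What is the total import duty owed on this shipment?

Line 1 (L-718, Karmark, 3,427 kg, ¥740,129.19):
Base rate for L-718 is 35%.
Origin Karmark qualifies under the Orland–Karmark agreement and L-718 is covered: preferential rate 34% applies instead.
Duty = ¥740,129.19 × 34% = ¥251,643.92.

¥251,643.92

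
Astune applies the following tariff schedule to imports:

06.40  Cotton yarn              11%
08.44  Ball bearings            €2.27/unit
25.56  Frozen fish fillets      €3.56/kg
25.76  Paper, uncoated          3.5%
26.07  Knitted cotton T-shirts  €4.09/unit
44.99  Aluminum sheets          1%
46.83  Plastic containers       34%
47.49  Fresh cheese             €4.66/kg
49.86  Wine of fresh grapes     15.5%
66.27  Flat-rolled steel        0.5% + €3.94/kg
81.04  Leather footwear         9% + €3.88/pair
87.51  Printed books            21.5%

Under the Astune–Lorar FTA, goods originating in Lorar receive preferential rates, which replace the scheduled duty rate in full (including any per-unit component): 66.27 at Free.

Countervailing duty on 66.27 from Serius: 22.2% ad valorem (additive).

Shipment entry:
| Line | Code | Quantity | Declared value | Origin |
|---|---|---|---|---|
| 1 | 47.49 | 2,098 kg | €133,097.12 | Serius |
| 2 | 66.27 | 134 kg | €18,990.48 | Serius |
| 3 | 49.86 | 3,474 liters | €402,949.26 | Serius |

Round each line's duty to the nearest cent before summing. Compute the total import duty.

Line 1 (47.49, Serius, 2,098 kg, €133,097.12):
Base rate for 47.49 is €4.66/kg.
Duty = 2,098 × €4.66 = €9,776.68.
Line 2 (66.27, Serius, 134 kg, €18,990.48):
Base rate for 66.27 is 0.5% + €3.94/kg.
66.27 has an FTA preferential rate, but origin Serius is not Lorar; base rate stands.
Additional duty on 66.27 from Serius: +22.2%. Applied ad valorem rate: 0.5% + 22.2% = 22.7%.
Duty = €18,990.48 × 22.7% + 134 × €3.94 = €4,838.80.
Line 3 (49.86, Serius, 3,474 liters, €402,949.26):
Base rate for 49.86 is 15.5%.
Duty = €402,949.26 × 15.5% = €62,457.14.
Total = €9,776.68 + €4,838.80 + €62,457.14 = €77,072.62.

€77,072.62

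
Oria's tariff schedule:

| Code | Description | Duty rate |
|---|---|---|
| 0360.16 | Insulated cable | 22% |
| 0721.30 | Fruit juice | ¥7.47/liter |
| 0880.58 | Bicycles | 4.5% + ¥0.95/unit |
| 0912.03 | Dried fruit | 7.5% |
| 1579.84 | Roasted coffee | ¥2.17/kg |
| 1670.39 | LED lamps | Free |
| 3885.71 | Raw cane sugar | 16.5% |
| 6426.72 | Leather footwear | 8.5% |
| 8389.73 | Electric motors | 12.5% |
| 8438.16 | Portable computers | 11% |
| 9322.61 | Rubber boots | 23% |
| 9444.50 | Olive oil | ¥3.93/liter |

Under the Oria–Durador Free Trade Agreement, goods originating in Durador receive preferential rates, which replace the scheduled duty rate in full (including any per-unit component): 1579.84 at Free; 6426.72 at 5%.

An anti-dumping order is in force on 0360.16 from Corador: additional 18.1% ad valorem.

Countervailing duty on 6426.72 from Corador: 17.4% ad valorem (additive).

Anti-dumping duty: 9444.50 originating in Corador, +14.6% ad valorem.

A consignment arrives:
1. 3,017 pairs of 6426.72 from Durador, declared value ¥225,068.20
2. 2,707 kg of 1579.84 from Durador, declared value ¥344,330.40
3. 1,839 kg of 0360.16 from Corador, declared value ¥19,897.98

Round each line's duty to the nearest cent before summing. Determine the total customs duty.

¥19,232.50

Line 1 (6426.72, Durador, 3,017 pairs, ¥225,068.20):
Base rate for 6426.72 is 8.5%.
Origin Durador qualifies under the Oria–Durador agreement and 6426.72 is covered: preferential rate 5% applies instead.
The additional-duty order on 6426.72 targets Corador, not Durador; it does not apply.
Duty = ¥225,068.20 × 5% = ¥11,253.41.
Line 2 (1579.84, Durador, 2,707 kg, ¥344,330.40):
Base rate for 1579.84 is ¥2.17/kg.
Origin Durador qualifies under the Oria–Durador agreement and 1579.84 is covered: preferential rate Free applies instead.
Duty = ¥344,330.40 × 0% = ¥0.00.
Line 3 (0360.16, Corador, 1,839 kg, ¥19,897.98):
Base rate for 0360.16 is 22%.
Additional duty on 0360.16 from Corador: +18.1%. Applied ad valorem rate: 22% + 18.1% = 40.1%.
Duty = ¥19,897.98 × 40.1% = ¥7,979.09.
Total = ¥11,253.41 + ¥0.00 + ¥7,979.09 = ¥19,232.50.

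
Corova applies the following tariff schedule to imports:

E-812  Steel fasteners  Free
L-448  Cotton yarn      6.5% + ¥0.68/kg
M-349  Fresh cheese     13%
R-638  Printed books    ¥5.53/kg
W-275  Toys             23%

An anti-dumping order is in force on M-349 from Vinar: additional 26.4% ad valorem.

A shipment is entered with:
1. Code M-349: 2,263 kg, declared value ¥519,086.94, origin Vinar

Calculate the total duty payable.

¥204,520.25

Line 1 (M-349, Vinar, 2,263 kg, ¥519,086.94):
Base rate for M-349 is 13%.
Additional duty on M-349 from Vinar: +26.4%. Applied ad valorem rate: 13% + 26.4% = 39.4%.
Duty = ¥519,086.94 × 39.4% = ¥204,520.25.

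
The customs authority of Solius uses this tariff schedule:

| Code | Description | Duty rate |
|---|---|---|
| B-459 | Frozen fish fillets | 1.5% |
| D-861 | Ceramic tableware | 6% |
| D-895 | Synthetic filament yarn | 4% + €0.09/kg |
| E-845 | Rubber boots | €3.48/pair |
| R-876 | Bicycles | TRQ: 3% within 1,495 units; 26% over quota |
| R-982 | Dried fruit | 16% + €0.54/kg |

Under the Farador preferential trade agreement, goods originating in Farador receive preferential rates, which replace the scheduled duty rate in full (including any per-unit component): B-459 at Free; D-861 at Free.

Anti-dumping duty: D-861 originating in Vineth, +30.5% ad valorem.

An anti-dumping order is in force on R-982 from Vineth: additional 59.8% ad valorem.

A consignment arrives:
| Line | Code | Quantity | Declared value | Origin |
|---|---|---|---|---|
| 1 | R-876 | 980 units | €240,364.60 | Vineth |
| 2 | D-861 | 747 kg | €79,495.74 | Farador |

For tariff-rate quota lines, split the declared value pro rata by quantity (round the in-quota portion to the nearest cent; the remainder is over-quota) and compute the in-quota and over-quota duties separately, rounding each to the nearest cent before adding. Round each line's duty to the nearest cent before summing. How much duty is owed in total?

€7,210.94

Line 1 (R-876, Vineth, 980 units, €240,364.60):
Code R-876 is under a tariff-rate quota (threshold 1,495 units). Quantity 980 units is within the quota, so the in-quota rate 3% applies to the full value.
Duty = €240,364.60 × 3% = €7,210.94.
Line 2 (D-861, Farador, 747 kg, €79,495.74):
Base rate for D-861 is 6%.
Origin Farador qualifies under the Solius–Farador agreement and D-861 is covered: preferential rate Free applies instead.
The additional-duty order on D-861 targets Vineth, not Farador; it does not apply.
Duty = €79,495.74 × 0% = €0.00.
Total = €7,210.94 + €0.00 = €7,210.94.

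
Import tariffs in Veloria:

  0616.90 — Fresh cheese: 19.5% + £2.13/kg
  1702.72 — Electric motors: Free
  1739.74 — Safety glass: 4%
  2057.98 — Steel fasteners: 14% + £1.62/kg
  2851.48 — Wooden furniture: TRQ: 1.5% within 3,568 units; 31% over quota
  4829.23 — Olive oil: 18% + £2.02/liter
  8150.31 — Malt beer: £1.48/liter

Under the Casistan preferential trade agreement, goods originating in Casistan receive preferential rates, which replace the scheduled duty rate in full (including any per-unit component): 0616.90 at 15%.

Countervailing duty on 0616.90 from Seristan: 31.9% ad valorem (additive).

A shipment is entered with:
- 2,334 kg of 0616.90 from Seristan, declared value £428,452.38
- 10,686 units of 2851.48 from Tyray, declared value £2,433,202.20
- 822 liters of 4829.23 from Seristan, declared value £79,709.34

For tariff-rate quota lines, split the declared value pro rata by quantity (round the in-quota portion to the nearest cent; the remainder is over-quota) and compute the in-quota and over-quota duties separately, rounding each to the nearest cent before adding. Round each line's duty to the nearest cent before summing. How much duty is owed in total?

£755,828.83

Line 1 (0616.90, Seristan, 2,334 kg, £428,452.38):
Base rate for 0616.90 is 19.5% + £2.13/kg.
0616.90 has an FTA preferential rate, but origin Seristan is not Casistan; base rate stands.
Additional duty on 0616.90 from Seristan: +31.9%. Applied ad valorem rate: 19.5% + 31.9% = 51.4%.
Duty = £428,452.38 × 51.4% + 2,334 × £2.13 = £225,195.94.
Line 2 (2851.48, Tyray, 10,686 units, £2,433,202.20):
Code 2851.48 is under a tariff-rate quota (threshold 3,568 units). In-quota: 3,568 units at 1.5%; over-quota: 7,118 units at 31%.
Pro-rata value split: in-quota = £2,433,202.20 × 3,568/10,686 = £812,433.60; over-quota = £2,433,202.20 − £812,433.60 = £1,620,768.60.
In-quota duty = £812,433.60 × 1.5% = £12,186.50. Over-quota duty = £1,620,768.60 × 31% = £502,438.27.
Line duty = £12,186.50 + £502,438.27 = £514,624.77.
Line 3 (4829.23, Seristan, 822 liters, £79,709.34):
Base rate for 4829.23 is 18% + £2.02/liter.
Duty = £79,709.34 × 18% + 822 × £2.02 = £16,008.12.
Total = £225,195.94 + £514,624.77 + £16,008.12 = £755,828.83.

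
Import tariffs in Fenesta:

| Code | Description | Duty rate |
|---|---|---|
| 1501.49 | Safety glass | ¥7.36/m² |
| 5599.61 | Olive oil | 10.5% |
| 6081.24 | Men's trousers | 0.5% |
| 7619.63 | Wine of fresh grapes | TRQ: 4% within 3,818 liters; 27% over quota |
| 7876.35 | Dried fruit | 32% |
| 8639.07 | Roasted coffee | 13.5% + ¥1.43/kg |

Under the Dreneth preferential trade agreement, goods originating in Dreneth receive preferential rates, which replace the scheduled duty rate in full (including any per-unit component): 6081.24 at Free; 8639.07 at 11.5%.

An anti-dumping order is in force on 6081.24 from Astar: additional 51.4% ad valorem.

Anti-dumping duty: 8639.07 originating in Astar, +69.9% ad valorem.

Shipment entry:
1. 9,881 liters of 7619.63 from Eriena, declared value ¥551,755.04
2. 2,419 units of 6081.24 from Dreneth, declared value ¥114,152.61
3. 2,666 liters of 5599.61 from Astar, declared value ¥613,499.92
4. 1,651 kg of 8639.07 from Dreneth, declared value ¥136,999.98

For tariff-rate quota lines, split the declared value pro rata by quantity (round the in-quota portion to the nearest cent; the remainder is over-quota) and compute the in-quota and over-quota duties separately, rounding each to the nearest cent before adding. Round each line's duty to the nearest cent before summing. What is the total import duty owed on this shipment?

Line 1 (7619.63, Eriena, 9,881 liters, ¥551,755.04):
Code 7619.63 is under a tariff-rate quota (threshold 3,818 liters). In-quota: 3,818 liters at 4%; over-quota: 6,063 liters at 27%.
Pro-rata value split: in-quota = ¥551,755.04 × 3,818/9,881 = ¥213,197.12; over-quota = ¥551,755.04 − ¥213,197.12 = ¥338,557.92.
In-quota duty = ¥213,197.12 × 4% = ¥8,527.88. Over-quota duty = ¥338,557.92 × 27% = ¥91,410.64.
Line duty = ¥8,527.88 + ¥91,410.64 = ¥99,938.52.
Line 2 (6081.24, Dreneth, 2,419 units, ¥114,152.61):
Base rate for 6081.24 is 0.5%.
Origin Dreneth qualifies under the Fenesta–Dreneth agreement and 6081.24 is covered: preferential rate Free applies instead.
The additional-duty order on 6081.24 targets Astar, not Dreneth; it does not apply.
Duty = ¥114,152.61 × 0% = ¥0.00.
Line 3 (5599.61, Astar, 2,666 liters, ¥613,499.92):
Base rate for 5599.61 is 10.5%.
Duty = ¥613,499.92 × 10.5% = ¥64,417.49.
Line 4 (8639.07, Dreneth, 1,651 kg, ¥136,999.98):
Base rate for 8639.07 is 13.5% + ¥1.43/kg.
Origin Dreneth qualifies under the Fenesta–Dreneth agreement and 8639.07 is covered: preferential rate 11.5% applies instead.
The additional-duty order on 8639.07 targets Astar, not Dreneth; it does not apply.
Duty = ¥136,999.98 × 11.5% = ¥15,755.00.
Total = ¥99,938.52 + ¥0.00 + ¥64,417.49 + ¥15,755.00 = ¥180,111.01.

¥180,111.01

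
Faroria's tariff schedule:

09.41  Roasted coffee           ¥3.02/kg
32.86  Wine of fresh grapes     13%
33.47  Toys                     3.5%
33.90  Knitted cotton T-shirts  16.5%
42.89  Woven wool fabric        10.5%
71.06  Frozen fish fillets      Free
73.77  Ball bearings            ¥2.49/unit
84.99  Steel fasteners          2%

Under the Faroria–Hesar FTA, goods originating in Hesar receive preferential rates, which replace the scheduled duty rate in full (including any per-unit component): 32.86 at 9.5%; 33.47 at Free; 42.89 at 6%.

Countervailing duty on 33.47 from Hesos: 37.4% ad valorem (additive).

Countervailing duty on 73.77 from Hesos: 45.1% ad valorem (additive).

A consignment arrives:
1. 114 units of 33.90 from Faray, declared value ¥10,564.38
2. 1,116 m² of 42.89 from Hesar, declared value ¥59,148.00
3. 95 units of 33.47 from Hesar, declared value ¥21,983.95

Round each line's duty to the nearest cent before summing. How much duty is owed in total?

Line 1 (33.90, Faray, 114 units, ¥10,564.38):
Base rate for 33.90 is 16.5%.
Duty = ¥10,564.38 × 16.5% = ¥1,743.12.
Line 2 (42.89, Hesar, 1,116 m², ¥59,148.00):
Base rate for 42.89 is 10.5%.
Origin Hesar qualifies under the Faroria–Hesar agreement and 42.89 is covered: preferential rate 6% applies instead.
Duty = ¥59,148.00 × 6% = ¥3,548.88.
Line 3 (33.47, Hesar, 95 units, ¥21,983.95):
Base rate for 33.47 is 3.5%.
Origin Hesar qualifies under the Faroria–Hesar agreement and 33.47 is covered: preferential rate Free applies instead.
The additional-duty order on 33.47 targets Hesos, not Hesar; it does not apply.
Duty = ¥21,983.95 × 0% = ¥0.00.
Total = ¥1,743.12 + ¥3,548.88 + ¥0.00 = ¥5,292.00.

¥5,292.00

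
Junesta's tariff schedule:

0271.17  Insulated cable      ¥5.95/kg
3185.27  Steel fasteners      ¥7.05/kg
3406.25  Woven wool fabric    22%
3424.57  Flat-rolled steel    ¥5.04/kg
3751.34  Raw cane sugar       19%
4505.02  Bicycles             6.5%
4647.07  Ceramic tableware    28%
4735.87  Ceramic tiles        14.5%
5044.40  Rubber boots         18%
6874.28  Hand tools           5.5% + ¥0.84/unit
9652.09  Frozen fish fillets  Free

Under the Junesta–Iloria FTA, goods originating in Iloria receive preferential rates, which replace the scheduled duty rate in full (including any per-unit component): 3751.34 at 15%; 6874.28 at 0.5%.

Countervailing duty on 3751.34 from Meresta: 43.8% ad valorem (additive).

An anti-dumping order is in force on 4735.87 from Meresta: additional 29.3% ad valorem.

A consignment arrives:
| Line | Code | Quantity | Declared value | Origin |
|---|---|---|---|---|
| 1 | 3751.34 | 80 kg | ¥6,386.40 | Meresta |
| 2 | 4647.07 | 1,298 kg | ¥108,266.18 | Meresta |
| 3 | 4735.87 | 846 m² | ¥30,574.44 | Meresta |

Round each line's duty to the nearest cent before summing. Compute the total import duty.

Line 1 (3751.34, Meresta, 80 kg, ¥6,386.40):
Base rate for 3751.34 is 19%.
3751.34 has an FTA preferential rate, but origin Meresta is not Iloria; base rate stands.
Additional duty on 3751.34 from Meresta: +43.8%. Applied ad valorem rate: 19% + 43.8% = 62.8%.
Duty = ¥6,386.40 × 62.8% = ¥4,010.66.
Line 2 (4647.07, Meresta, 1,298 kg, ¥108,266.18):
Base rate for 4647.07 is 28%.
Duty = ¥108,266.18 × 28% = ¥30,314.53.
Line 3 (4735.87, Meresta, 846 m², ¥30,574.44):
Base rate for 4735.87 is 14.5%.
Additional duty on 4735.87 from Meresta: +29.3%. Applied ad valorem rate: 14.5% + 29.3% = 43.8%.
Duty = ¥30,574.44 × 43.8% = ¥13,391.60.
Total = ¥4,010.66 + ¥30,314.53 + ¥13,391.60 = ¥47,716.79.

¥47,716.79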